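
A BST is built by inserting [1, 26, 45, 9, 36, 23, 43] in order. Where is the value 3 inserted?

Starting tree (level order): [1, None, 26, 9, 45, None, 23, 36, None, None, None, None, 43]
Insertion path: 1 -> 26 -> 9
Result: insert 3 as left child of 9
Final tree (level order): [1, None, 26, 9, 45, 3, 23, 36, None, None, None, None, None, None, 43]


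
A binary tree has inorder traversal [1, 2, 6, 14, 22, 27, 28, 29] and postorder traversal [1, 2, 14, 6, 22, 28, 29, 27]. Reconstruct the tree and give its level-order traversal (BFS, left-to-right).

Inorder:   [1, 2, 6, 14, 22, 27, 28, 29]
Postorder: [1, 2, 14, 6, 22, 28, 29, 27]
Algorithm: postorder visits root last, so walk postorder right-to-left;
each value is the root of the current inorder slice — split it at that
value, recurse on the right subtree first, then the left.
Recursive splits:
  root=27; inorder splits into left=[1, 2, 6, 14, 22], right=[28, 29]
  root=29; inorder splits into left=[28], right=[]
  root=28; inorder splits into left=[], right=[]
  root=22; inorder splits into left=[1, 2, 6, 14], right=[]
  root=6; inorder splits into left=[1, 2], right=[14]
  root=14; inorder splits into left=[], right=[]
  root=2; inorder splits into left=[1], right=[]
  root=1; inorder splits into left=[], right=[]
Reconstructed level-order: [27, 22, 29, 6, 28, 2, 14, 1]


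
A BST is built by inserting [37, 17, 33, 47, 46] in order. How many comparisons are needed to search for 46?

Search path for 46: 37 -> 47 -> 46
Found: True
Comparisons: 3


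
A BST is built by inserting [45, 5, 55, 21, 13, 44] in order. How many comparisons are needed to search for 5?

Search path for 5: 45 -> 5
Found: True
Comparisons: 2


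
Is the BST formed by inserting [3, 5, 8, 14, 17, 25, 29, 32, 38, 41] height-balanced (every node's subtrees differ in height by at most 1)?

Tree (level-order array): [3, None, 5, None, 8, None, 14, None, 17, None, 25, None, 29, None, 32, None, 38, None, 41]
Definition: a tree is height-balanced if, at every node, |h(left) - h(right)| <= 1 (empty subtree has height -1).
Bottom-up per-node check:
  node 41: h_left=-1, h_right=-1, diff=0 [OK], height=0
  node 38: h_left=-1, h_right=0, diff=1 [OK], height=1
  node 32: h_left=-1, h_right=1, diff=2 [FAIL (|-1-1|=2 > 1)], height=2
  node 29: h_left=-1, h_right=2, diff=3 [FAIL (|-1-2|=3 > 1)], height=3
  node 25: h_left=-1, h_right=3, diff=4 [FAIL (|-1-3|=4 > 1)], height=4
  node 17: h_left=-1, h_right=4, diff=5 [FAIL (|-1-4|=5 > 1)], height=5
  node 14: h_left=-1, h_right=5, diff=6 [FAIL (|-1-5|=6 > 1)], height=6
  node 8: h_left=-1, h_right=6, diff=7 [FAIL (|-1-6|=7 > 1)], height=7
  node 5: h_left=-1, h_right=7, diff=8 [FAIL (|-1-7|=8 > 1)], height=8
  node 3: h_left=-1, h_right=8, diff=9 [FAIL (|-1-8|=9 > 1)], height=9
Node 32 violates the condition: |-1 - 1| = 2 > 1.
Result: Not balanced


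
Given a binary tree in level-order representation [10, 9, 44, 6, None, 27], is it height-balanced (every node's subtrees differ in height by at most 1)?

Tree (level-order array): [10, 9, 44, 6, None, 27]
Definition: a tree is height-balanced if, at every node, |h(left) - h(right)| <= 1 (empty subtree has height -1).
Bottom-up per-node check:
  node 6: h_left=-1, h_right=-1, diff=0 [OK], height=0
  node 9: h_left=0, h_right=-1, diff=1 [OK], height=1
  node 27: h_left=-1, h_right=-1, diff=0 [OK], height=0
  node 44: h_left=0, h_right=-1, diff=1 [OK], height=1
  node 10: h_left=1, h_right=1, diff=0 [OK], height=2
All nodes satisfy the balance condition.
Result: Balanced


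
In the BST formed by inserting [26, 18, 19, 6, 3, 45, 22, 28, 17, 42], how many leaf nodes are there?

Tree built from: [26, 18, 19, 6, 3, 45, 22, 28, 17, 42]
Tree (level-order array): [26, 18, 45, 6, 19, 28, None, 3, 17, None, 22, None, 42]
Rule: A leaf has 0 children.
Per-node child counts:
  node 26: 2 child(ren)
  node 18: 2 child(ren)
  node 6: 2 child(ren)
  node 3: 0 child(ren)
  node 17: 0 child(ren)
  node 19: 1 child(ren)
  node 22: 0 child(ren)
  node 45: 1 child(ren)
  node 28: 1 child(ren)
  node 42: 0 child(ren)
Matching nodes: [3, 17, 22, 42]
Count of leaf nodes: 4


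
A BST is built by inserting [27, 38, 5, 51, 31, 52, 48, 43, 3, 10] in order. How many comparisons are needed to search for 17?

Search path for 17: 27 -> 5 -> 10
Found: False
Comparisons: 3


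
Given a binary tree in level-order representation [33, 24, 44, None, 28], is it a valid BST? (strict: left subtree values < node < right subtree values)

Level-order array: [33, 24, 44, None, 28]
Validate using subtree bounds (lo, hi): at each node, require lo < value < hi,
then recurse left with hi=value and right with lo=value.
Preorder trace (stopping at first violation):
  at node 33 with bounds (-inf, +inf): OK
  at node 24 with bounds (-inf, 33): OK
  at node 28 with bounds (24, 33): OK
  at node 44 with bounds (33, +inf): OK
No violation found at any node.
Result: Valid BST


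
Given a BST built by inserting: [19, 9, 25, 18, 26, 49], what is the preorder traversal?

Tree insertion order: [19, 9, 25, 18, 26, 49]
Tree (level-order array): [19, 9, 25, None, 18, None, 26, None, None, None, 49]
Preorder traversal: [19, 9, 18, 25, 26, 49]


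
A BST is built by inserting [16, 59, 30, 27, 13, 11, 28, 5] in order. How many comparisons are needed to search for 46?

Search path for 46: 16 -> 59 -> 30
Found: False
Comparisons: 3


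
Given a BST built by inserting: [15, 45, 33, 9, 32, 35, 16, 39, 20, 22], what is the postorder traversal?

Tree insertion order: [15, 45, 33, 9, 32, 35, 16, 39, 20, 22]
Tree (level-order array): [15, 9, 45, None, None, 33, None, 32, 35, 16, None, None, 39, None, 20, None, None, None, 22]
Postorder traversal: [9, 22, 20, 16, 32, 39, 35, 33, 45, 15]


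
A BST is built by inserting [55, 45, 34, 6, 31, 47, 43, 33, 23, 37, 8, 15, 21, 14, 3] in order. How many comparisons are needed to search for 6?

Search path for 6: 55 -> 45 -> 34 -> 6
Found: True
Comparisons: 4


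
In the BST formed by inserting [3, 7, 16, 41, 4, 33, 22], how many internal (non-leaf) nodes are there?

Tree built from: [3, 7, 16, 41, 4, 33, 22]
Tree (level-order array): [3, None, 7, 4, 16, None, None, None, 41, 33, None, 22]
Rule: An internal node has at least one child.
Per-node child counts:
  node 3: 1 child(ren)
  node 7: 2 child(ren)
  node 4: 0 child(ren)
  node 16: 1 child(ren)
  node 41: 1 child(ren)
  node 33: 1 child(ren)
  node 22: 0 child(ren)
Matching nodes: [3, 7, 16, 41, 33]
Count of internal (non-leaf) nodes: 5


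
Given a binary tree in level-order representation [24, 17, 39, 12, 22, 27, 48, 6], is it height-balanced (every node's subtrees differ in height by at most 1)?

Tree (level-order array): [24, 17, 39, 12, 22, 27, 48, 6]
Definition: a tree is height-balanced if, at every node, |h(left) - h(right)| <= 1 (empty subtree has height -1).
Bottom-up per-node check:
  node 6: h_left=-1, h_right=-1, diff=0 [OK], height=0
  node 12: h_left=0, h_right=-1, diff=1 [OK], height=1
  node 22: h_left=-1, h_right=-1, diff=0 [OK], height=0
  node 17: h_left=1, h_right=0, diff=1 [OK], height=2
  node 27: h_left=-1, h_right=-1, diff=0 [OK], height=0
  node 48: h_left=-1, h_right=-1, diff=0 [OK], height=0
  node 39: h_left=0, h_right=0, diff=0 [OK], height=1
  node 24: h_left=2, h_right=1, diff=1 [OK], height=3
All nodes satisfy the balance condition.
Result: Balanced


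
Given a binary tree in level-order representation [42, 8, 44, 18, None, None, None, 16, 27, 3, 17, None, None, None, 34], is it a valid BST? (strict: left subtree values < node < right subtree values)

Level-order array: [42, 8, 44, 18, None, None, None, 16, 27, 3, 17, None, None, None, 34]
Validate using subtree bounds (lo, hi): at each node, require lo < value < hi,
then recurse left with hi=value and right with lo=value.
Preorder trace (stopping at first violation):
  at node 42 with bounds (-inf, +inf): OK
  at node 8 with bounds (-inf, 42): OK
  at node 18 with bounds (-inf, 8): VIOLATION
Node 18 violates its bound: not (-inf < 18 < 8).
Result: Not a valid BST


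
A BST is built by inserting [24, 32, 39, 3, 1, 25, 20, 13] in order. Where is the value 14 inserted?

Starting tree (level order): [24, 3, 32, 1, 20, 25, 39, None, None, 13]
Insertion path: 24 -> 3 -> 20 -> 13
Result: insert 14 as right child of 13
Final tree (level order): [24, 3, 32, 1, 20, 25, 39, None, None, 13, None, None, None, None, None, None, 14]


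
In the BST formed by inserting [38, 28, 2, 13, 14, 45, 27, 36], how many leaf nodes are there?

Tree built from: [38, 28, 2, 13, 14, 45, 27, 36]
Tree (level-order array): [38, 28, 45, 2, 36, None, None, None, 13, None, None, None, 14, None, 27]
Rule: A leaf has 0 children.
Per-node child counts:
  node 38: 2 child(ren)
  node 28: 2 child(ren)
  node 2: 1 child(ren)
  node 13: 1 child(ren)
  node 14: 1 child(ren)
  node 27: 0 child(ren)
  node 36: 0 child(ren)
  node 45: 0 child(ren)
Matching nodes: [27, 36, 45]
Count of leaf nodes: 3


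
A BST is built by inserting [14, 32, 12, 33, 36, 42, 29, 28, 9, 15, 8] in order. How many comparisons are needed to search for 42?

Search path for 42: 14 -> 32 -> 33 -> 36 -> 42
Found: True
Comparisons: 5


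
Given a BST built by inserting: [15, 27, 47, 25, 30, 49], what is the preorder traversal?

Tree insertion order: [15, 27, 47, 25, 30, 49]
Tree (level-order array): [15, None, 27, 25, 47, None, None, 30, 49]
Preorder traversal: [15, 27, 25, 47, 30, 49]


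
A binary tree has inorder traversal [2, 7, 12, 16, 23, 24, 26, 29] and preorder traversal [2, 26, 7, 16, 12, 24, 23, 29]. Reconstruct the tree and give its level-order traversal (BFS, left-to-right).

Inorder:  [2, 7, 12, 16, 23, 24, 26, 29]
Preorder: [2, 26, 7, 16, 12, 24, 23, 29]
Algorithm: preorder visits root first, so consume preorder in order;
for each root, split the current inorder slice at that value into
left-subtree inorder and right-subtree inorder, then recurse.
Recursive splits:
  root=2; inorder splits into left=[], right=[7, 12, 16, 23, 24, 26, 29]
  root=26; inorder splits into left=[7, 12, 16, 23, 24], right=[29]
  root=7; inorder splits into left=[], right=[12, 16, 23, 24]
  root=16; inorder splits into left=[12], right=[23, 24]
  root=12; inorder splits into left=[], right=[]
  root=24; inorder splits into left=[23], right=[]
  root=23; inorder splits into left=[], right=[]
  root=29; inorder splits into left=[], right=[]
Reconstructed level-order: [2, 26, 7, 29, 16, 12, 24, 23]


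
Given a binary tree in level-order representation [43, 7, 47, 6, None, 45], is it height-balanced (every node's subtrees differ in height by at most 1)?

Tree (level-order array): [43, 7, 47, 6, None, 45]
Definition: a tree is height-balanced if, at every node, |h(left) - h(right)| <= 1 (empty subtree has height -1).
Bottom-up per-node check:
  node 6: h_left=-1, h_right=-1, diff=0 [OK], height=0
  node 7: h_left=0, h_right=-1, diff=1 [OK], height=1
  node 45: h_left=-1, h_right=-1, diff=0 [OK], height=0
  node 47: h_left=0, h_right=-1, diff=1 [OK], height=1
  node 43: h_left=1, h_right=1, diff=0 [OK], height=2
All nodes satisfy the balance condition.
Result: Balanced


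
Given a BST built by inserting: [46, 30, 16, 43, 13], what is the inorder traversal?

Tree insertion order: [46, 30, 16, 43, 13]
Tree (level-order array): [46, 30, None, 16, 43, 13]
Inorder traversal: [13, 16, 30, 43, 46]


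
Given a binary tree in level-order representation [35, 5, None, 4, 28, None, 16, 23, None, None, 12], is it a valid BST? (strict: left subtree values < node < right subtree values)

Level-order array: [35, 5, None, 4, 28, None, 16, 23, None, None, 12]
Validate using subtree bounds (lo, hi): at each node, require lo < value < hi,
then recurse left with hi=value and right with lo=value.
Preorder trace (stopping at first violation):
  at node 35 with bounds (-inf, +inf): OK
  at node 5 with bounds (-inf, 35): OK
  at node 4 with bounds (-inf, 5): OK
  at node 16 with bounds (4, 5): VIOLATION
Node 16 violates its bound: not (4 < 16 < 5).
Result: Not a valid BST


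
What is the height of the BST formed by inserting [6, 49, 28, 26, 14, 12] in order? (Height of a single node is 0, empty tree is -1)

Insertion order: [6, 49, 28, 26, 14, 12]
Tree (level-order array): [6, None, 49, 28, None, 26, None, 14, None, 12]
Compute height bottom-up (empty subtree = -1):
  height(12) = 1 + max(-1, -1) = 0
  height(14) = 1 + max(0, -1) = 1
  height(26) = 1 + max(1, -1) = 2
  height(28) = 1 + max(2, -1) = 3
  height(49) = 1 + max(3, -1) = 4
  height(6) = 1 + max(-1, 4) = 5
Height = 5


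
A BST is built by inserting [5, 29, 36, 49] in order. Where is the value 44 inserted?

Starting tree (level order): [5, None, 29, None, 36, None, 49]
Insertion path: 5 -> 29 -> 36 -> 49
Result: insert 44 as left child of 49
Final tree (level order): [5, None, 29, None, 36, None, 49, 44]


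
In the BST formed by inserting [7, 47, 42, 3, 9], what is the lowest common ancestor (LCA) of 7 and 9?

Tree insertion order: [7, 47, 42, 3, 9]
Tree (level-order array): [7, 3, 47, None, None, 42, None, 9]
In a BST, the LCA of p=7, q=9 is the first node v on the
root-to-leaf path with p <= v <= q (go left if both < v, right if both > v).
Walk from root:
  at 7: 7 <= 7 <= 9, this is the LCA
LCA = 7


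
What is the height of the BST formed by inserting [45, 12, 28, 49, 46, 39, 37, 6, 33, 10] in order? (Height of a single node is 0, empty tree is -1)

Insertion order: [45, 12, 28, 49, 46, 39, 37, 6, 33, 10]
Tree (level-order array): [45, 12, 49, 6, 28, 46, None, None, 10, None, 39, None, None, None, None, 37, None, 33]
Compute height bottom-up (empty subtree = -1):
  height(10) = 1 + max(-1, -1) = 0
  height(6) = 1 + max(-1, 0) = 1
  height(33) = 1 + max(-1, -1) = 0
  height(37) = 1 + max(0, -1) = 1
  height(39) = 1 + max(1, -1) = 2
  height(28) = 1 + max(-1, 2) = 3
  height(12) = 1 + max(1, 3) = 4
  height(46) = 1 + max(-1, -1) = 0
  height(49) = 1 + max(0, -1) = 1
  height(45) = 1 + max(4, 1) = 5
Height = 5


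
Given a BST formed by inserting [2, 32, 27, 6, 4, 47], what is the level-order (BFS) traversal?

Tree insertion order: [2, 32, 27, 6, 4, 47]
Tree (level-order array): [2, None, 32, 27, 47, 6, None, None, None, 4]
BFS from the root, enqueuing left then right child of each popped node:
  queue [2] -> pop 2, enqueue [32], visited so far: [2]
  queue [32] -> pop 32, enqueue [27, 47], visited so far: [2, 32]
  queue [27, 47] -> pop 27, enqueue [6], visited so far: [2, 32, 27]
  queue [47, 6] -> pop 47, enqueue [none], visited so far: [2, 32, 27, 47]
  queue [6] -> pop 6, enqueue [4], visited so far: [2, 32, 27, 47, 6]
  queue [4] -> pop 4, enqueue [none], visited so far: [2, 32, 27, 47, 6, 4]
Result: [2, 32, 27, 47, 6, 4]


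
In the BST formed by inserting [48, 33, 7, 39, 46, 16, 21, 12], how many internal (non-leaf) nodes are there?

Tree built from: [48, 33, 7, 39, 46, 16, 21, 12]
Tree (level-order array): [48, 33, None, 7, 39, None, 16, None, 46, 12, 21]
Rule: An internal node has at least one child.
Per-node child counts:
  node 48: 1 child(ren)
  node 33: 2 child(ren)
  node 7: 1 child(ren)
  node 16: 2 child(ren)
  node 12: 0 child(ren)
  node 21: 0 child(ren)
  node 39: 1 child(ren)
  node 46: 0 child(ren)
Matching nodes: [48, 33, 7, 16, 39]
Count of internal (non-leaf) nodes: 5


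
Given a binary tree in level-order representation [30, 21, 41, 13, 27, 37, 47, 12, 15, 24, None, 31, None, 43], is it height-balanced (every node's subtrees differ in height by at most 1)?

Tree (level-order array): [30, 21, 41, 13, 27, 37, 47, 12, 15, 24, None, 31, None, 43]
Definition: a tree is height-balanced if, at every node, |h(left) - h(right)| <= 1 (empty subtree has height -1).
Bottom-up per-node check:
  node 12: h_left=-1, h_right=-1, diff=0 [OK], height=0
  node 15: h_left=-1, h_right=-1, diff=0 [OK], height=0
  node 13: h_left=0, h_right=0, diff=0 [OK], height=1
  node 24: h_left=-1, h_right=-1, diff=0 [OK], height=0
  node 27: h_left=0, h_right=-1, diff=1 [OK], height=1
  node 21: h_left=1, h_right=1, diff=0 [OK], height=2
  node 31: h_left=-1, h_right=-1, diff=0 [OK], height=0
  node 37: h_left=0, h_right=-1, diff=1 [OK], height=1
  node 43: h_left=-1, h_right=-1, diff=0 [OK], height=0
  node 47: h_left=0, h_right=-1, diff=1 [OK], height=1
  node 41: h_left=1, h_right=1, diff=0 [OK], height=2
  node 30: h_left=2, h_right=2, diff=0 [OK], height=3
All nodes satisfy the balance condition.
Result: Balanced


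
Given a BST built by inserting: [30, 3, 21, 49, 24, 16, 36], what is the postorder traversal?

Tree insertion order: [30, 3, 21, 49, 24, 16, 36]
Tree (level-order array): [30, 3, 49, None, 21, 36, None, 16, 24]
Postorder traversal: [16, 24, 21, 3, 36, 49, 30]


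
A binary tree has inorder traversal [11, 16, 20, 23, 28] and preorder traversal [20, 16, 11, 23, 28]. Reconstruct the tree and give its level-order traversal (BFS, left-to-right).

Inorder:  [11, 16, 20, 23, 28]
Preorder: [20, 16, 11, 23, 28]
Algorithm: preorder visits root first, so consume preorder in order;
for each root, split the current inorder slice at that value into
left-subtree inorder and right-subtree inorder, then recurse.
Recursive splits:
  root=20; inorder splits into left=[11, 16], right=[23, 28]
  root=16; inorder splits into left=[11], right=[]
  root=11; inorder splits into left=[], right=[]
  root=23; inorder splits into left=[], right=[28]
  root=28; inorder splits into left=[], right=[]
Reconstructed level-order: [20, 16, 23, 11, 28]


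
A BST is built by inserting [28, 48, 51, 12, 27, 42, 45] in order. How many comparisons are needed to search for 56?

Search path for 56: 28 -> 48 -> 51
Found: False
Comparisons: 3


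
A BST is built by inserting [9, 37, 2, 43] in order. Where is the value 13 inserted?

Starting tree (level order): [9, 2, 37, None, None, None, 43]
Insertion path: 9 -> 37
Result: insert 13 as left child of 37
Final tree (level order): [9, 2, 37, None, None, 13, 43]


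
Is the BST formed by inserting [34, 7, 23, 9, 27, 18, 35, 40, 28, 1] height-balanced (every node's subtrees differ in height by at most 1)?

Tree (level-order array): [34, 7, 35, 1, 23, None, 40, None, None, 9, 27, None, None, None, 18, None, 28]
Definition: a tree is height-balanced if, at every node, |h(left) - h(right)| <= 1 (empty subtree has height -1).
Bottom-up per-node check:
  node 1: h_left=-1, h_right=-1, diff=0 [OK], height=0
  node 18: h_left=-1, h_right=-1, diff=0 [OK], height=0
  node 9: h_left=-1, h_right=0, diff=1 [OK], height=1
  node 28: h_left=-1, h_right=-1, diff=0 [OK], height=0
  node 27: h_left=-1, h_right=0, diff=1 [OK], height=1
  node 23: h_left=1, h_right=1, diff=0 [OK], height=2
  node 7: h_left=0, h_right=2, diff=2 [FAIL (|0-2|=2 > 1)], height=3
  node 40: h_left=-1, h_right=-1, diff=0 [OK], height=0
  node 35: h_left=-1, h_right=0, diff=1 [OK], height=1
  node 34: h_left=3, h_right=1, diff=2 [FAIL (|3-1|=2 > 1)], height=4
Node 7 violates the condition: |0 - 2| = 2 > 1.
Result: Not balanced


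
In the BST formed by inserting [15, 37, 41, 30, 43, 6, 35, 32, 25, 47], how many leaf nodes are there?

Tree built from: [15, 37, 41, 30, 43, 6, 35, 32, 25, 47]
Tree (level-order array): [15, 6, 37, None, None, 30, 41, 25, 35, None, 43, None, None, 32, None, None, 47]
Rule: A leaf has 0 children.
Per-node child counts:
  node 15: 2 child(ren)
  node 6: 0 child(ren)
  node 37: 2 child(ren)
  node 30: 2 child(ren)
  node 25: 0 child(ren)
  node 35: 1 child(ren)
  node 32: 0 child(ren)
  node 41: 1 child(ren)
  node 43: 1 child(ren)
  node 47: 0 child(ren)
Matching nodes: [6, 25, 32, 47]
Count of leaf nodes: 4


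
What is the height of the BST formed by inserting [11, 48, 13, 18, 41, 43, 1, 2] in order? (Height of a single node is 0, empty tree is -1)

Insertion order: [11, 48, 13, 18, 41, 43, 1, 2]
Tree (level-order array): [11, 1, 48, None, 2, 13, None, None, None, None, 18, None, 41, None, 43]
Compute height bottom-up (empty subtree = -1):
  height(2) = 1 + max(-1, -1) = 0
  height(1) = 1 + max(-1, 0) = 1
  height(43) = 1 + max(-1, -1) = 0
  height(41) = 1 + max(-1, 0) = 1
  height(18) = 1 + max(-1, 1) = 2
  height(13) = 1 + max(-1, 2) = 3
  height(48) = 1 + max(3, -1) = 4
  height(11) = 1 + max(1, 4) = 5
Height = 5


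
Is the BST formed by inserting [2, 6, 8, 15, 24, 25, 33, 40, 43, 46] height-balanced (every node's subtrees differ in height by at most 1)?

Tree (level-order array): [2, None, 6, None, 8, None, 15, None, 24, None, 25, None, 33, None, 40, None, 43, None, 46]
Definition: a tree is height-balanced if, at every node, |h(left) - h(right)| <= 1 (empty subtree has height -1).
Bottom-up per-node check:
  node 46: h_left=-1, h_right=-1, diff=0 [OK], height=0
  node 43: h_left=-1, h_right=0, diff=1 [OK], height=1
  node 40: h_left=-1, h_right=1, diff=2 [FAIL (|-1-1|=2 > 1)], height=2
  node 33: h_left=-1, h_right=2, diff=3 [FAIL (|-1-2|=3 > 1)], height=3
  node 25: h_left=-1, h_right=3, diff=4 [FAIL (|-1-3|=4 > 1)], height=4
  node 24: h_left=-1, h_right=4, diff=5 [FAIL (|-1-4|=5 > 1)], height=5
  node 15: h_left=-1, h_right=5, diff=6 [FAIL (|-1-5|=6 > 1)], height=6
  node 8: h_left=-1, h_right=6, diff=7 [FAIL (|-1-6|=7 > 1)], height=7
  node 6: h_left=-1, h_right=7, diff=8 [FAIL (|-1-7|=8 > 1)], height=8
  node 2: h_left=-1, h_right=8, diff=9 [FAIL (|-1-8|=9 > 1)], height=9
Node 40 violates the condition: |-1 - 1| = 2 > 1.
Result: Not balanced


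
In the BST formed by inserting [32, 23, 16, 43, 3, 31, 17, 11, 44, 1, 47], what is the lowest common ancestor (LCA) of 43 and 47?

Tree insertion order: [32, 23, 16, 43, 3, 31, 17, 11, 44, 1, 47]
Tree (level-order array): [32, 23, 43, 16, 31, None, 44, 3, 17, None, None, None, 47, 1, 11]
In a BST, the LCA of p=43, q=47 is the first node v on the
root-to-leaf path with p <= v <= q (go left if both < v, right if both > v).
Walk from root:
  at 32: both 43 and 47 > 32, go right
  at 43: 43 <= 43 <= 47, this is the LCA
LCA = 43


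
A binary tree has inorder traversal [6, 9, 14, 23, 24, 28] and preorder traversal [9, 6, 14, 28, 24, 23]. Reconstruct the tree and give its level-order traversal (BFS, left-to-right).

Inorder:  [6, 9, 14, 23, 24, 28]
Preorder: [9, 6, 14, 28, 24, 23]
Algorithm: preorder visits root first, so consume preorder in order;
for each root, split the current inorder slice at that value into
left-subtree inorder and right-subtree inorder, then recurse.
Recursive splits:
  root=9; inorder splits into left=[6], right=[14, 23, 24, 28]
  root=6; inorder splits into left=[], right=[]
  root=14; inorder splits into left=[], right=[23, 24, 28]
  root=28; inorder splits into left=[23, 24], right=[]
  root=24; inorder splits into left=[23], right=[]
  root=23; inorder splits into left=[], right=[]
Reconstructed level-order: [9, 6, 14, 28, 24, 23]


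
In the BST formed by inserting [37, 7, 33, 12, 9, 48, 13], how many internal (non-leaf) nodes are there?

Tree built from: [37, 7, 33, 12, 9, 48, 13]
Tree (level-order array): [37, 7, 48, None, 33, None, None, 12, None, 9, 13]
Rule: An internal node has at least one child.
Per-node child counts:
  node 37: 2 child(ren)
  node 7: 1 child(ren)
  node 33: 1 child(ren)
  node 12: 2 child(ren)
  node 9: 0 child(ren)
  node 13: 0 child(ren)
  node 48: 0 child(ren)
Matching nodes: [37, 7, 33, 12]
Count of internal (non-leaf) nodes: 4


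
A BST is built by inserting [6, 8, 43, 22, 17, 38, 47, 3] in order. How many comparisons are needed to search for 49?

Search path for 49: 6 -> 8 -> 43 -> 47
Found: False
Comparisons: 4


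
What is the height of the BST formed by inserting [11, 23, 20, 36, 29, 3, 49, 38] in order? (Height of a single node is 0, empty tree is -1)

Insertion order: [11, 23, 20, 36, 29, 3, 49, 38]
Tree (level-order array): [11, 3, 23, None, None, 20, 36, None, None, 29, 49, None, None, 38]
Compute height bottom-up (empty subtree = -1):
  height(3) = 1 + max(-1, -1) = 0
  height(20) = 1 + max(-1, -1) = 0
  height(29) = 1 + max(-1, -1) = 0
  height(38) = 1 + max(-1, -1) = 0
  height(49) = 1 + max(0, -1) = 1
  height(36) = 1 + max(0, 1) = 2
  height(23) = 1 + max(0, 2) = 3
  height(11) = 1 + max(0, 3) = 4
Height = 4


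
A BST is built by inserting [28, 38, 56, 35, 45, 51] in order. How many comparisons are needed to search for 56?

Search path for 56: 28 -> 38 -> 56
Found: True
Comparisons: 3


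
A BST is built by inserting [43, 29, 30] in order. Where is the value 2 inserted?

Starting tree (level order): [43, 29, None, None, 30]
Insertion path: 43 -> 29
Result: insert 2 as left child of 29
Final tree (level order): [43, 29, None, 2, 30]


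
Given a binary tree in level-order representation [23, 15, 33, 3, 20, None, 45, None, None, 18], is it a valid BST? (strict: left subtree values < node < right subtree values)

Level-order array: [23, 15, 33, 3, 20, None, 45, None, None, 18]
Validate using subtree bounds (lo, hi): at each node, require lo < value < hi,
then recurse left with hi=value and right with lo=value.
Preorder trace (stopping at first violation):
  at node 23 with bounds (-inf, +inf): OK
  at node 15 with bounds (-inf, 23): OK
  at node 3 with bounds (-inf, 15): OK
  at node 20 with bounds (15, 23): OK
  at node 18 with bounds (15, 20): OK
  at node 33 with bounds (23, +inf): OK
  at node 45 with bounds (33, +inf): OK
No violation found at any node.
Result: Valid BST


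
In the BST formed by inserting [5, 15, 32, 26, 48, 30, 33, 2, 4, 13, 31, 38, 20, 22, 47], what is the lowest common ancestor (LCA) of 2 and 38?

Tree insertion order: [5, 15, 32, 26, 48, 30, 33, 2, 4, 13, 31, 38, 20, 22, 47]
Tree (level-order array): [5, 2, 15, None, 4, 13, 32, None, None, None, None, 26, 48, 20, 30, 33, None, None, 22, None, 31, None, 38, None, None, None, None, None, 47]
In a BST, the LCA of p=2, q=38 is the first node v on the
root-to-leaf path with p <= v <= q (go left if both < v, right if both > v).
Walk from root:
  at 5: 2 <= 5 <= 38, this is the LCA
LCA = 5


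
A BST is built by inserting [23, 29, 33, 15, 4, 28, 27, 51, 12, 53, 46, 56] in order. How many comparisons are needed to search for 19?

Search path for 19: 23 -> 15
Found: False
Comparisons: 2


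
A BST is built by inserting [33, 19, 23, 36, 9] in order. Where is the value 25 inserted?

Starting tree (level order): [33, 19, 36, 9, 23]
Insertion path: 33 -> 19 -> 23
Result: insert 25 as right child of 23
Final tree (level order): [33, 19, 36, 9, 23, None, None, None, None, None, 25]


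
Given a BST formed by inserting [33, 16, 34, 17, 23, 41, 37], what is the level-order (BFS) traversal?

Tree insertion order: [33, 16, 34, 17, 23, 41, 37]
Tree (level-order array): [33, 16, 34, None, 17, None, 41, None, 23, 37]
BFS from the root, enqueuing left then right child of each popped node:
  queue [33] -> pop 33, enqueue [16, 34], visited so far: [33]
  queue [16, 34] -> pop 16, enqueue [17], visited so far: [33, 16]
  queue [34, 17] -> pop 34, enqueue [41], visited so far: [33, 16, 34]
  queue [17, 41] -> pop 17, enqueue [23], visited so far: [33, 16, 34, 17]
  queue [41, 23] -> pop 41, enqueue [37], visited so far: [33, 16, 34, 17, 41]
  queue [23, 37] -> pop 23, enqueue [none], visited so far: [33, 16, 34, 17, 41, 23]
  queue [37] -> pop 37, enqueue [none], visited so far: [33, 16, 34, 17, 41, 23, 37]
Result: [33, 16, 34, 17, 41, 23, 37]


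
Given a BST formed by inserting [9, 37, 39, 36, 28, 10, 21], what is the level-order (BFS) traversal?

Tree insertion order: [9, 37, 39, 36, 28, 10, 21]
Tree (level-order array): [9, None, 37, 36, 39, 28, None, None, None, 10, None, None, 21]
BFS from the root, enqueuing left then right child of each popped node:
  queue [9] -> pop 9, enqueue [37], visited so far: [9]
  queue [37] -> pop 37, enqueue [36, 39], visited so far: [9, 37]
  queue [36, 39] -> pop 36, enqueue [28], visited so far: [9, 37, 36]
  queue [39, 28] -> pop 39, enqueue [none], visited so far: [9, 37, 36, 39]
  queue [28] -> pop 28, enqueue [10], visited so far: [9, 37, 36, 39, 28]
  queue [10] -> pop 10, enqueue [21], visited so far: [9, 37, 36, 39, 28, 10]
  queue [21] -> pop 21, enqueue [none], visited so far: [9, 37, 36, 39, 28, 10, 21]
Result: [9, 37, 36, 39, 28, 10, 21]


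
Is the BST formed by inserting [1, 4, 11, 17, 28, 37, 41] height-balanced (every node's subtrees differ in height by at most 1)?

Tree (level-order array): [1, None, 4, None, 11, None, 17, None, 28, None, 37, None, 41]
Definition: a tree is height-balanced if, at every node, |h(left) - h(right)| <= 1 (empty subtree has height -1).
Bottom-up per-node check:
  node 41: h_left=-1, h_right=-1, diff=0 [OK], height=0
  node 37: h_left=-1, h_right=0, diff=1 [OK], height=1
  node 28: h_left=-1, h_right=1, diff=2 [FAIL (|-1-1|=2 > 1)], height=2
  node 17: h_left=-1, h_right=2, diff=3 [FAIL (|-1-2|=3 > 1)], height=3
  node 11: h_left=-1, h_right=3, diff=4 [FAIL (|-1-3|=4 > 1)], height=4
  node 4: h_left=-1, h_right=4, diff=5 [FAIL (|-1-4|=5 > 1)], height=5
  node 1: h_left=-1, h_right=5, diff=6 [FAIL (|-1-5|=6 > 1)], height=6
Node 28 violates the condition: |-1 - 1| = 2 > 1.
Result: Not balanced


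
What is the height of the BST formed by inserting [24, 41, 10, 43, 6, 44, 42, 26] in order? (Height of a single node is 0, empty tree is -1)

Insertion order: [24, 41, 10, 43, 6, 44, 42, 26]
Tree (level-order array): [24, 10, 41, 6, None, 26, 43, None, None, None, None, 42, 44]
Compute height bottom-up (empty subtree = -1):
  height(6) = 1 + max(-1, -1) = 0
  height(10) = 1 + max(0, -1) = 1
  height(26) = 1 + max(-1, -1) = 0
  height(42) = 1 + max(-1, -1) = 0
  height(44) = 1 + max(-1, -1) = 0
  height(43) = 1 + max(0, 0) = 1
  height(41) = 1 + max(0, 1) = 2
  height(24) = 1 + max(1, 2) = 3
Height = 3


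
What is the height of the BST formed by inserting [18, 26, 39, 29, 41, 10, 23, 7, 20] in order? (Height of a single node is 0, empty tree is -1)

Insertion order: [18, 26, 39, 29, 41, 10, 23, 7, 20]
Tree (level-order array): [18, 10, 26, 7, None, 23, 39, None, None, 20, None, 29, 41]
Compute height bottom-up (empty subtree = -1):
  height(7) = 1 + max(-1, -1) = 0
  height(10) = 1 + max(0, -1) = 1
  height(20) = 1 + max(-1, -1) = 0
  height(23) = 1 + max(0, -1) = 1
  height(29) = 1 + max(-1, -1) = 0
  height(41) = 1 + max(-1, -1) = 0
  height(39) = 1 + max(0, 0) = 1
  height(26) = 1 + max(1, 1) = 2
  height(18) = 1 + max(1, 2) = 3
Height = 3


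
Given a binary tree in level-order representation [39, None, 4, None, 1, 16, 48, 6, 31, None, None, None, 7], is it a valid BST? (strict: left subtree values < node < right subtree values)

Level-order array: [39, None, 4, None, 1, 16, 48, 6, 31, None, None, None, 7]
Validate using subtree bounds (lo, hi): at each node, require lo < value < hi,
then recurse left with hi=value and right with lo=value.
Preorder trace (stopping at first violation):
  at node 39 with bounds (-inf, +inf): OK
  at node 4 with bounds (39, +inf): VIOLATION
Node 4 violates its bound: not (39 < 4 < +inf).
Result: Not a valid BST


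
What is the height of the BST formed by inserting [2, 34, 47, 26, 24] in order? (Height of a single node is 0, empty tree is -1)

Insertion order: [2, 34, 47, 26, 24]
Tree (level-order array): [2, None, 34, 26, 47, 24]
Compute height bottom-up (empty subtree = -1):
  height(24) = 1 + max(-1, -1) = 0
  height(26) = 1 + max(0, -1) = 1
  height(47) = 1 + max(-1, -1) = 0
  height(34) = 1 + max(1, 0) = 2
  height(2) = 1 + max(-1, 2) = 3
Height = 3


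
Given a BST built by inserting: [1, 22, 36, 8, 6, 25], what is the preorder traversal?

Tree insertion order: [1, 22, 36, 8, 6, 25]
Tree (level-order array): [1, None, 22, 8, 36, 6, None, 25]
Preorder traversal: [1, 22, 8, 6, 36, 25]


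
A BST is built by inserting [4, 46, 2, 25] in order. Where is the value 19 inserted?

Starting tree (level order): [4, 2, 46, None, None, 25]
Insertion path: 4 -> 46 -> 25
Result: insert 19 as left child of 25
Final tree (level order): [4, 2, 46, None, None, 25, None, 19]


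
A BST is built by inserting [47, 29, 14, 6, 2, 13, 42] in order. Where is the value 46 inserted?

Starting tree (level order): [47, 29, None, 14, 42, 6, None, None, None, 2, 13]
Insertion path: 47 -> 29 -> 42
Result: insert 46 as right child of 42
Final tree (level order): [47, 29, None, 14, 42, 6, None, None, 46, 2, 13]


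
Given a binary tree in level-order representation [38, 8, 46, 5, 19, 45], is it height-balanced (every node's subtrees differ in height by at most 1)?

Tree (level-order array): [38, 8, 46, 5, 19, 45]
Definition: a tree is height-balanced if, at every node, |h(left) - h(right)| <= 1 (empty subtree has height -1).
Bottom-up per-node check:
  node 5: h_left=-1, h_right=-1, diff=0 [OK], height=0
  node 19: h_left=-1, h_right=-1, diff=0 [OK], height=0
  node 8: h_left=0, h_right=0, diff=0 [OK], height=1
  node 45: h_left=-1, h_right=-1, diff=0 [OK], height=0
  node 46: h_left=0, h_right=-1, diff=1 [OK], height=1
  node 38: h_left=1, h_right=1, diff=0 [OK], height=2
All nodes satisfy the balance condition.
Result: Balanced


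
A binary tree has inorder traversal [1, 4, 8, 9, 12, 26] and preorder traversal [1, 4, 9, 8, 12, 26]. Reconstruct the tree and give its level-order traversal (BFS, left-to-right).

Inorder:  [1, 4, 8, 9, 12, 26]
Preorder: [1, 4, 9, 8, 12, 26]
Algorithm: preorder visits root first, so consume preorder in order;
for each root, split the current inorder slice at that value into
left-subtree inorder and right-subtree inorder, then recurse.
Recursive splits:
  root=1; inorder splits into left=[], right=[4, 8, 9, 12, 26]
  root=4; inorder splits into left=[], right=[8, 9, 12, 26]
  root=9; inorder splits into left=[8], right=[12, 26]
  root=8; inorder splits into left=[], right=[]
  root=12; inorder splits into left=[], right=[26]
  root=26; inorder splits into left=[], right=[]
Reconstructed level-order: [1, 4, 9, 8, 12, 26]


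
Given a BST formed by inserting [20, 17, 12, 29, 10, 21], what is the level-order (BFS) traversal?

Tree insertion order: [20, 17, 12, 29, 10, 21]
Tree (level-order array): [20, 17, 29, 12, None, 21, None, 10]
BFS from the root, enqueuing left then right child of each popped node:
  queue [20] -> pop 20, enqueue [17, 29], visited so far: [20]
  queue [17, 29] -> pop 17, enqueue [12], visited so far: [20, 17]
  queue [29, 12] -> pop 29, enqueue [21], visited so far: [20, 17, 29]
  queue [12, 21] -> pop 12, enqueue [10], visited so far: [20, 17, 29, 12]
  queue [21, 10] -> pop 21, enqueue [none], visited so far: [20, 17, 29, 12, 21]
  queue [10] -> pop 10, enqueue [none], visited so far: [20, 17, 29, 12, 21, 10]
Result: [20, 17, 29, 12, 21, 10]


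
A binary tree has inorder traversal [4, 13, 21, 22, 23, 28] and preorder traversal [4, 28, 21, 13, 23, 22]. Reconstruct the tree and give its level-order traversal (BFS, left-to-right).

Inorder:  [4, 13, 21, 22, 23, 28]
Preorder: [4, 28, 21, 13, 23, 22]
Algorithm: preorder visits root first, so consume preorder in order;
for each root, split the current inorder slice at that value into
left-subtree inorder and right-subtree inorder, then recurse.
Recursive splits:
  root=4; inorder splits into left=[], right=[13, 21, 22, 23, 28]
  root=28; inorder splits into left=[13, 21, 22, 23], right=[]
  root=21; inorder splits into left=[13], right=[22, 23]
  root=13; inorder splits into left=[], right=[]
  root=23; inorder splits into left=[22], right=[]
  root=22; inorder splits into left=[], right=[]
Reconstructed level-order: [4, 28, 21, 13, 23, 22]


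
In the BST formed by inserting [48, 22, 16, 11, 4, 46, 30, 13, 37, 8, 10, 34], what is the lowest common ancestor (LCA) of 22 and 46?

Tree insertion order: [48, 22, 16, 11, 4, 46, 30, 13, 37, 8, 10, 34]
Tree (level-order array): [48, 22, None, 16, 46, 11, None, 30, None, 4, 13, None, 37, None, 8, None, None, 34, None, None, 10]
In a BST, the LCA of p=22, q=46 is the first node v on the
root-to-leaf path with p <= v <= q (go left if both < v, right if both > v).
Walk from root:
  at 48: both 22 and 46 < 48, go left
  at 22: 22 <= 22 <= 46, this is the LCA
LCA = 22


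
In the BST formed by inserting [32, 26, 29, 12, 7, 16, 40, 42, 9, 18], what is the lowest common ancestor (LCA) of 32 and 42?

Tree insertion order: [32, 26, 29, 12, 7, 16, 40, 42, 9, 18]
Tree (level-order array): [32, 26, 40, 12, 29, None, 42, 7, 16, None, None, None, None, None, 9, None, 18]
In a BST, the LCA of p=32, q=42 is the first node v on the
root-to-leaf path with p <= v <= q (go left if both < v, right if both > v).
Walk from root:
  at 32: 32 <= 32 <= 42, this is the LCA
LCA = 32


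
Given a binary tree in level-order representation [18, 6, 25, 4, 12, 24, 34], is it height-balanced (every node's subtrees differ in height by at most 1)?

Tree (level-order array): [18, 6, 25, 4, 12, 24, 34]
Definition: a tree is height-balanced if, at every node, |h(left) - h(right)| <= 1 (empty subtree has height -1).
Bottom-up per-node check:
  node 4: h_left=-1, h_right=-1, diff=0 [OK], height=0
  node 12: h_left=-1, h_right=-1, diff=0 [OK], height=0
  node 6: h_left=0, h_right=0, diff=0 [OK], height=1
  node 24: h_left=-1, h_right=-1, diff=0 [OK], height=0
  node 34: h_left=-1, h_right=-1, diff=0 [OK], height=0
  node 25: h_left=0, h_right=0, diff=0 [OK], height=1
  node 18: h_left=1, h_right=1, diff=0 [OK], height=2
All nodes satisfy the balance condition.
Result: Balanced


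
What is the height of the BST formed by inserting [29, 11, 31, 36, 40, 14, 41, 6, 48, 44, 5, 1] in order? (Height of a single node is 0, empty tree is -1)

Insertion order: [29, 11, 31, 36, 40, 14, 41, 6, 48, 44, 5, 1]
Tree (level-order array): [29, 11, 31, 6, 14, None, 36, 5, None, None, None, None, 40, 1, None, None, 41, None, None, None, 48, 44]
Compute height bottom-up (empty subtree = -1):
  height(1) = 1 + max(-1, -1) = 0
  height(5) = 1 + max(0, -1) = 1
  height(6) = 1 + max(1, -1) = 2
  height(14) = 1 + max(-1, -1) = 0
  height(11) = 1 + max(2, 0) = 3
  height(44) = 1 + max(-1, -1) = 0
  height(48) = 1 + max(0, -1) = 1
  height(41) = 1 + max(-1, 1) = 2
  height(40) = 1 + max(-1, 2) = 3
  height(36) = 1 + max(-1, 3) = 4
  height(31) = 1 + max(-1, 4) = 5
  height(29) = 1 + max(3, 5) = 6
Height = 6


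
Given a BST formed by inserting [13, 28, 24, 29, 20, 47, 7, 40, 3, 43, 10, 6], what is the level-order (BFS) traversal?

Tree insertion order: [13, 28, 24, 29, 20, 47, 7, 40, 3, 43, 10, 6]
Tree (level-order array): [13, 7, 28, 3, 10, 24, 29, None, 6, None, None, 20, None, None, 47, None, None, None, None, 40, None, None, 43]
BFS from the root, enqueuing left then right child of each popped node:
  queue [13] -> pop 13, enqueue [7, 28], visited so far: [13]
  queue [7, 28] -> pop 7, enqueue [3, 10], visited so far: [13, 7]
  queue [28, 3, 10] -> pop 28, enqueue [24, 29], visited so far: [13, 7, 28]
  queue [3, 10, 24, 29] -> pop 3, enqueue [6], visited so far: [13, 7, 28, 3]
  queue [10, 24, 29, 6] -> pop 10, enqueue [none], visited so far: [13, 7, 28, 3, 10]
  queue [24, 29, 6] -> pop 24, enqueue [20], visited so far: [13, 7, 28, 3, 10, 24]
  queue [29, 6, 20] -> pop 29, enqueue [47], visited so far: [13, 7, 28, 3, 10, 24, 29]
  queue [6, 20, 47] -> pop 6, enqueue [none], visited so far: [13, 7, 28, 3, 10, 24, 29, 6]
  queue [20, 47] -> pop 20, enqueue [none], visited so far: [13, 7, 28, 3, 10, 24, 29, 6, 20]
  queue [47] -> pop 47, enqueue [40], visited so far: [13, 7, 28, 3, 10, 24, 29, 6, 20, 47]
  queue [40] -> pop 40, enqueue [43], visited so far: [13, 7, 28, 3, 10, 24, 29, 6, 20, 47, 40]
  queue [43] -> pop 43, enqueue [none], visited so far: [13, 7, 28, 3, 10, 24, 29, 6, 20, 47, 40, 43]
Result: [13, 7, 28, 3, 10, 24, 29, 6, 20, 47, 40, 43]


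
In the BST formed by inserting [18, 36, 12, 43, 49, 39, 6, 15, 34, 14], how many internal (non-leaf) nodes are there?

Tree built from: [18, 36, 12, 43, 49, 39, 6, 15, 34, 14]
Tree (level-order array): [18, 12, 36, 6, 15, 34, 43, None, None, 14, None, None, None, 39, 49]
Rule: An internal node has at least one child.
Per-node child counts:
  node 18: 2 child(ren)
  node 12: 2 child(ren)
  node 6: 0 child(ren)
  node 15: 1 child(ren)
  node 14: 0 child(ren)
  node 36: 2 child(ren)
  node 34: 0 child(ren)
  node 43: 2 child(ren)
  node 39: 0 child(ren)
  node 49: 0 child(ren)
Matching nodes: [18, 12, 15, 36, 43]
Count of internal (non-leaf) nodes: 5
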